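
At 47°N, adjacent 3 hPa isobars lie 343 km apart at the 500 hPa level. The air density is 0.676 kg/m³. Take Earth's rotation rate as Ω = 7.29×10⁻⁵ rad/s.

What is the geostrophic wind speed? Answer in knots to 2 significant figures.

24 knots

Coriolis parameter at 47°N:
f = 2Ω sin φ = 2 × 7.29×10⁻⁵ × sin 47° = 1.07×10⁻⁴ s⁻¹
Pressure gradient: |∂P/∂n| = 300 Pa / 343000 m = 8.75×10⁻⁴ Pa/m
Geostrophic balance (pressure-gradient force = Coriolis force):
V_g = (1/(fρ)) |∂P/∂n| = 8.75×10⁻⁴ / (1.07×10⁻⁴ × 0.676) = 12.1 m/s
Converting: 12.1 m/s × 1.944 = 24 knots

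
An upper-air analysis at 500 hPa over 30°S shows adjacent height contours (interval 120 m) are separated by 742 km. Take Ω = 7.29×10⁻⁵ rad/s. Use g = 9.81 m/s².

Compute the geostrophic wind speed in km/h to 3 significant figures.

78.3 km/h

Coriolis parameter at 30°S:
f = 2Ω sin φ = 2 × 7.29×10⁻⁵ × sin 30° = 7.29×10⁻⁵ s⁻¹
Height gradient: |∂Z/∂n| = 120 m / 742000 m = 1.62×10⁻⁴
On a pressure surface, geostrophic balance gives V_g = (g/f)|∂Z/∂n|:
V_g = 9.81 × 1.62×10⁻⁴ / 7.29×10⁻⁵ = 21.8 m/s
Converting: 21.8 m/s × 3.6 = 78.3 km/h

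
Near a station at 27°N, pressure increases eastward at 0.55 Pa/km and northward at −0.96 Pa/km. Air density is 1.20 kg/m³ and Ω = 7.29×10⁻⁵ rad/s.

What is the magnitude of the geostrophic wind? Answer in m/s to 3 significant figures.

Coriolis parameter at 27°N:
f = 2Ω sin φ = 2 × 7.29×10⁻⁵ × sin 27° = 6.62×10⁻⁵ s⁻¹
Component geostrophic relations (x east, y north):
u_g = −(1/(fρ)) ∂P/∂y,  v_g = (1/(fρ)) ∂P/∂x
u_g = −(−0.96×10⁻³)/(6.62×10⁻⁵ × 1.20) = 12.1 m/s;  v_g = (0.55×10⁻³)/(6.62×10⁻⁵ × 1.20) = 6.92 m/s
|V_g| = √(u_g² + v_g²) = 13.9 m/s

13.9 m/s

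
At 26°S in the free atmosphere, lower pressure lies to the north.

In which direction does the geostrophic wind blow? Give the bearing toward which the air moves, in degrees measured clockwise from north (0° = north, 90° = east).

270°

The pressure-gradient force points toward the north (bearing 000°).
Geostrophic balance: in the Southern Hemisphere the Coriolis force deflects motion to the left, so the geostrophic wind blows 90° to the left of the pressure-gradient force (low pressure on the right).
Rotating 000° by 90° counterclockwise gives 270° — the wind blows toward the west.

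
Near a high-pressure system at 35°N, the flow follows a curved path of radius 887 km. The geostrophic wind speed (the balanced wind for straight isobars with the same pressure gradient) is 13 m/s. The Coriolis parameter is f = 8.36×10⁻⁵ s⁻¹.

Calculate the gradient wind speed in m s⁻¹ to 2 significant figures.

17 m s⁻¹

Around a high, pressure-gradient force acts outward with centrifugal, so Coriolis balances both:
fV = (1/ρ)|∂P/∂n| + V²/R  →  V² − fR·V + fR·V_g = 0
With fR = 8.36×10⁻⁵ × 887×10³ m = 74.2 m/s:
V = [fR − √((fR)² − 4 fR V_g)]/2 = [74.2 − √(74.2² − 4×74.2×13)]/2 = 16.8 m/s
Supergeostrophic (V > V_g = 13 m/s), as expected around a high.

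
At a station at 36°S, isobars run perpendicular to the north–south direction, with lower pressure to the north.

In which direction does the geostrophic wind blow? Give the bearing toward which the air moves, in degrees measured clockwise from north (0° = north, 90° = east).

The pressure-gradient force points toward the north (bearing 000°).
Geostrophic balance: in the Southern Hemisphere the Coriolis force deflects motion to the left, so the geostrophic wind blows 90° to the left of the pressure-gradient force (low pressure on the right).
Rotating 000° by 90° counterclockwise gives 270° — the wind blows toward the west.

270°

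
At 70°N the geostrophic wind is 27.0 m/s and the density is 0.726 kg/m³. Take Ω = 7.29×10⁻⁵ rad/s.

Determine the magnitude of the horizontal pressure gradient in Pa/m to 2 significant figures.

Coriolis parameter at 70°N:
f = 2Ω sin φ = 2 × 7.29×10⁻⁵ × sin 70° = 1.37×10⁻⁴ s⁻¹
Geostrophic balance rearranged: |∂P/∂n| = f ρ V_g
|∂P/∂n| = 1.37×10⁻⁴ × 0.726 × 27.0 = 2.69×10⁻³ Pa/m

2.7×10⁻³ Pa/m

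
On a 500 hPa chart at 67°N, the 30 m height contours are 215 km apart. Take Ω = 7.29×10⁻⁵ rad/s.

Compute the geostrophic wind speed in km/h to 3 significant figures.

36.7 km/h

Coriolis parameter at 67°N:
f = 2Ω sin φ = 2 × 7.29×10⁻⁵ × sin 67° = 1.34×10⁻⁴ s⁻¹
Height gradient: |∂Z/∂n| = 30 m / 215000 m = 1.40×10⁻⁴
On a pressure surface, geostrophic balance gives V_g = (g/f)|∂Z/∂n|:
V_g = 9.81 × 1.40×10⁻⁴ / 1.34×10⁻⁴ = 10.2 m/s
Converting: 10.2 m/s × 3.6 = 36.7 km/h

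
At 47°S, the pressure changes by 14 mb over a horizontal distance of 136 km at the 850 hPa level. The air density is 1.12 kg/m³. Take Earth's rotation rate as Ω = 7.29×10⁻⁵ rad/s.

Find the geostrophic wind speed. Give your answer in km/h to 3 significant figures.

310 km/h

Coriolis parameter at 47°S:
f = 2Ω sin φ = 2 × 7.29×10⁻⁵ × sin 47° = 1.07×10⁻⁴ s⁻¹
Pressure gradient: |∂P/∂n| = 1400 Pa / 136000 m = 1.03×10⁻² Pa/m
Geostrophic balance (pressure-gradient force = Coriolis force):
V_g = (1/(fρ)) |∂P/∂n| = 1.03×10⁻² / (1.07×10⁻⁴ × 1.12) = 86.2 m/s
Converting: 86.2 m/s × 3.6 = 310 km/h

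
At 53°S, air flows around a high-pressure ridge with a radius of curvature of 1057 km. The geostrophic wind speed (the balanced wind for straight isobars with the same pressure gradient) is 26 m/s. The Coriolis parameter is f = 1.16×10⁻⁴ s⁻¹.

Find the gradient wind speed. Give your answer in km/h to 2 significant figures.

Around a high, pressure-gradient force acts outward with centrifugal, so Coriolis balances both:
fV = (1/ρ)|∂P/∂n| + V²/R  →  V² − fR·V + fR·V_g = 0
With fR = 1.16×10⁻⁴ × 1057×10³ m = 123 m/s:
V = [fR − √((fR)² − 4 fR V_g)]/2 = [123 − √(123² − 4×123×26)]/2 = 37.4 m/s
Supergeostrophic (V > V_g = 26 m/s), as expected around a high.
Converting: 37.4 m/s × 3.6 = 130 km/h

130 km/h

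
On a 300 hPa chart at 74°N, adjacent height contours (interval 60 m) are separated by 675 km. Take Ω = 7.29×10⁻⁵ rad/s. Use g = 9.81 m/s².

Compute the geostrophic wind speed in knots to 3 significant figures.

12.1 knots

Coriolis parameter at 74°N:
f = 2Ω sin φ = 2 × 7.29×10⁻⁵ × sin 74° = 1.40×10⁻⁴ s⁻¹
Height gradient: |∂Z/∂n| = 60 m / 675000 m = 8.89×10⁻⁵
On a pressure surface, geostrophic balance gives V_g = (g/f)|∂Z/∂n|:
V_g = 9.81 × 8.89×10⁻⁵ / 1.40×10⁻⁴ = 6.22 m/s
Converting: 6.22 m/s × 1.944 = 12.1 knots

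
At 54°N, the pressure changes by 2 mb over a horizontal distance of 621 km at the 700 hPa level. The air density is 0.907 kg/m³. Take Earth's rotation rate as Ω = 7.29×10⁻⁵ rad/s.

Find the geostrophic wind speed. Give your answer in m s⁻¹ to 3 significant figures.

3.01 m s⁻¹

Coriolis parameter at 54°N:
f = 2Ω sin φ = 2 × 7.29×10⁻⁵ × sin 54° = 1.18×10⁻⁴ s⁻¹
Pressure gradient: |∂P/∂n| = 200 Pa / 621000 m = 3.22×10⁻⁴ Pa/m
Geostrophic balance (pressure-gradient force = Coriolis force):
V_g = (1/(fρ)) |∂P/∂n| = 3.22×10⁻⁴ / (1.18×10⁻⁴ × 0.907) = 3.01 m/s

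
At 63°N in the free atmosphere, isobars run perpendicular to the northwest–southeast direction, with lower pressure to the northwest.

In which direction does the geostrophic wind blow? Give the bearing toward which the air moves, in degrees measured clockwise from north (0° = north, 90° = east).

045°

The pressure-gradient force points toward the northwest (bearing 315°).
Geostrophic balance: in the Northern Hemisphere the Coriolis force deflects motion to the right, so the geostrophic wind blows 90° to the right of the pressure-gradient force (low pressure on the left).
Rotating 315° by 90° clockwise gives 045° — the wind blows toward the northeast.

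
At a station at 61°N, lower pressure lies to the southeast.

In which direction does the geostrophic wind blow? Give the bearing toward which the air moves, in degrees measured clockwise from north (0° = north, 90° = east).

225°

The pressure-gradient force points toward the southeast (bearing 135°).
Geostrophic balance: in the Northern Hemisphere the Coriolis force deflects motion to the right, so the geostrophic wind blows 90° to the right of the pressure-gradient force (low pressure on the left).
Rotating 135° by 90° clockwise gives 225° — the wind blows toward the southwest.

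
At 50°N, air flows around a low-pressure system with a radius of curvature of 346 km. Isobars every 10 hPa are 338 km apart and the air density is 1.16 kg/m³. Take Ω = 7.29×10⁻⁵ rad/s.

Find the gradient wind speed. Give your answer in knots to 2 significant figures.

31 knots

Coriolis parameter at 50°N:
f = 2Ω sin φ = 2 × 7.29×10⁻⁵ × sin 50° = 1.12×10⁻⁴ s⁻¹
Pressure gradient: |∂P/∂n| = 1000 Pa / 338000 m = 2.96×10⁻³ Pa/m
Geostrophic speed: V_g = |∂P/∂n|/(fρ) = 2.96×10⁻³/(1.12×10⁻⁴ × 1.16) = 22.8 m/s
Around a low, centrifugal force acts outward with Coriolis, so pressure-gradient force balances both:
(1/ρ)|∂P/∂n| = fV + V²/R  →  V² + fR·V − fR·V_g = 0
With fR = 1.12×10⁻⁴ × 346×10³ m = 38.6 m/s:
V = [−fR + √((fR)² + 4 fR V_g)]/2 = [−38.6 + √(38.6² + 4×38.6×22.8)]/2 = 16.1 m/s
Subgeostrophic (V < V_g = 22.8 m/s), as expected around a low.
Converting: 16.1 m/s × 1.944 = 31 knots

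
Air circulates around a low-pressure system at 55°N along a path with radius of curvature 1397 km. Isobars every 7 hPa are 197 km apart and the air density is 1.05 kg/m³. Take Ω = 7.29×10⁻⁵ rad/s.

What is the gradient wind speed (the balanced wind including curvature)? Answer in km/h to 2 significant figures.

Coriolis parameter at 55°N:
f = 2Ω sin φ = 2 × 7.29×10⁻⁵ × sin 55° = 1.19×10⁻⁴ s⁻¹
Pressure gradient: |∂P/∂n| = 700 Pa / 197000 m = 3.55×10⁻³ Pa/m
Geostrophic speed: V_g = |∂P/∂n|/(fρ) = 3.55×10⁻³/(1.19×10⁻⁴ × 1.05) = 28.3 m/s
Around a low, centrifugal force acts outward with Coriolis, so pressure-gradient force balances both:
(1/ρ)|∂P/∂n| = fV + V²/R  →  V² + fR·V − fR·V_g = 0
With fR = 1.19×10⁻⁴ × 1397×10³ m = 167 m/s:
V = [−fR + √((fR)² + 4 fR V_g)]/2 = [−167 + √(167² + 4×167×28.3)]/2 = 24.7 m/s
Subgeostrophic (V < V_g = 28.3 m/s), as expected around a low.
Converting: 24.7 m/s × 3.6 = 89 km/h

89 km/h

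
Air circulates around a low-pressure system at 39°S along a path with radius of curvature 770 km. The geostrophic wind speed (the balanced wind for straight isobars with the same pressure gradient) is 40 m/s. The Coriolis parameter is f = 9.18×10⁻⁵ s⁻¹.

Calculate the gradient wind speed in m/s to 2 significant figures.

29 m/s

Around a low, centrifugal force acts outward with Coriolis, so pressure-gradient force balances both:
(1/ρ)|∂P/∂n| = fV + V²/R  →  V² + fR·V − fR·V_g = 0
With fR = 9.18×10⁻⁵ × 770×10³ m = 70.7 m/s:
V = [−fR + √((fR)² + 4 fR V_g)]/2 = [−70.7 + √(70.7² + 4×70.7×40)]/2 = 28.5 m/s
Subgeostrophic (V < V_g = 40 m/s), as expected around a low.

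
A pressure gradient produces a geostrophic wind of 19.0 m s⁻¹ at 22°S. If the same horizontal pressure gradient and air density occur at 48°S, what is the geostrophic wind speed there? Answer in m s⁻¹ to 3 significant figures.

9.58 m s⁻¹

With the same pressure gradient and density, V_g ∝ 1/f ∝ 1/sin φ.
V₂ = V₁ · sin φ₁ / sin φ₂ = 19.0 × sin 22° / sin 48°
V₂ = 19.0 × 0.3746/0.7431 = 9.58 m s⁻¹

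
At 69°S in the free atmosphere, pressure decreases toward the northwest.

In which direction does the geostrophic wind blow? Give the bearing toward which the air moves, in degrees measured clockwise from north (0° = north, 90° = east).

225°

The pressure-gradient force points toward the northwest (bearing 315°).
Geostrophic balance: in the Southern Hemisphere the Coriolis force deflects motion to the left, so the geostrophic wind blows 90° to the left of the pressure-gradient force (low pressure on the right).
Rotating 315° by 90° counterclockwise gives 225° — the wind blows toward the southwest.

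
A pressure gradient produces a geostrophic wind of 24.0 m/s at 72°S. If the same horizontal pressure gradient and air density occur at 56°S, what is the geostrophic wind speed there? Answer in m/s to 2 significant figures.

28 m/s

With the same pressure gradient and density, V_g ∝ 1/f ∝ 1/sin φ.
V₂ = V₁ · sin φ₁ / sin φ₂ = 24.0 × sin 72° / sin 56°
V₂ = 24.0 × 0.9511/0.8290 = 28 m/s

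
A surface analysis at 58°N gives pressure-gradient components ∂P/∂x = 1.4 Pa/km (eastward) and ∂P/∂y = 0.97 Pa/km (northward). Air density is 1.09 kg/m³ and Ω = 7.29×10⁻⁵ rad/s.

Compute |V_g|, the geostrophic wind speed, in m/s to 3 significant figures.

12.6 m/s

Coriolis parameter at 58°N:
f = 2Ω sin φ = 2 × 7.29×10⁻⁵ × sin 58° = 1.24×10⁻⁴ s⁻¹
Component geostrophic relations (x east, y north):
u_g = −(1/(fρ)) ∂P/∂y,  v_g = (1/(fρ)) ∂P/∂x
u_g = −(0.97×10⁻³)/(1.24×10⁻⁴ × 1.09) = −7.20 m/s;  v_g = (1.4×10⁻³)/(1.24×10⁻⁴ × 1.09) = 10.4 m/s
|V_g| = √(u_g² + v_g²) = 12.6 m/s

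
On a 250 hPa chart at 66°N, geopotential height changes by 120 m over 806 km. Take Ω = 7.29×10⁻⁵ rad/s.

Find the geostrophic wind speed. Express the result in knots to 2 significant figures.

Coriolis parameter at 66°N:
f = 2Ω sin φ = 2 × 7.29×10⁻⁵ × sin 66° = 1.33×10⁻⁴ s⁻¹
Height gradient: |∂Z/∂n| = 120 m / 806000 m = 1.49×10⁻⁴
On a pressure surface, geostrophic balance gives V_g = (g/f)|∂Z/∂n|:
V_g = 9.81 × 1.49×10⁻⁴ / 1.33×10⁻⁴ = 11.0 m/s
Converting: 11.0 m/s × 1.944 = 21 knots

21 knots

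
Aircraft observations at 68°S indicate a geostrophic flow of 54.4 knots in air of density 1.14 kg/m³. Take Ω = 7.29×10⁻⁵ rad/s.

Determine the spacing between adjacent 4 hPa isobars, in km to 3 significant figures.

Coriolis parameter at 68°S:
f = 2Ω sin φ = 2 × 7.29×10⁻⁵ × sin 68° = 1.35×10⁻⁴ s⁻¹
Wind speed in SI: 54.4 knots = 28.0 m/s
Geostrophic balance rearranged: |∂P/∂n| = f ρ V_g
|∂P/∂n| = 1.35×10⁻⁴ × 1.14 × 28.0 = 4.31×10⁻³ Pa/m
Isobar spacing: Δn = ΔP/|∂P/∂n| = 400 Pa / 4.31×10⁻³ Pa/m = 92746 m ≈ 92.7 km

92.7 km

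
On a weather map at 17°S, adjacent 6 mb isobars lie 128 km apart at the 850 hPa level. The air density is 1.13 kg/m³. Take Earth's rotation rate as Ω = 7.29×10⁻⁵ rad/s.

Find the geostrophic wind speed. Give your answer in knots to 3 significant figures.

Coriolis parameter at 17°S:
f = 2Ω sin φ = 2 × 7.29×10⁻⁵ × sin 17° = 4.26×10⁻⁵ s⁻¹
Pressure gradient: |∂P/∂n| = 600 Pa / 128000 m = 4.69×10⁻³ Pa/m
Geostrophic balance (pressure-gradient force = Coriolis force):
V_g = (1/(fρ)) |∂P/∂n| = 4.69×10⁻³ / (4.26×10⁻⁵ × 1.13) = 97.3 m/s
Converting: 97.3 m/s × 1.944 = 189 knots

189 knots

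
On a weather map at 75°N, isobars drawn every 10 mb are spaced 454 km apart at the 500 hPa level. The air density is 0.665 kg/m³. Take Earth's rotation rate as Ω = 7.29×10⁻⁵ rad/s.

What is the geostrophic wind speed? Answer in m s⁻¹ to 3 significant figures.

23.5 m s⁻¹

Coriolis parameter at 75°N:
f = 2Ω sin φ = 2 × 7.29×10⁻⁵ × sin 75° = 1.41×10⁻⁴ s⁻¹
Pressure gradient: |∂P/∂n| = 1000 Pa / 454000 m = 2.20×10⁻³ Pa/m
Geostrophic balance (pressure-gradient force = Coriolis force):
V_g = (1/(fρ)) |∂P/∂n| = 2.20×10⁻³ / (1.41×10⁻⁴ × 0.665) = 23.5 m/s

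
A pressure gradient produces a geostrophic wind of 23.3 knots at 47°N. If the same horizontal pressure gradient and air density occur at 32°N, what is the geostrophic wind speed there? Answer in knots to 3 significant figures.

32.2 knots

With the same pressure gradient and density, V_g ∝ 1/f ∝ 1/sin φ.
V₂ = V₁ · sin φ₁ / sin φ₂ = 23.3 × sin 47° / sin 32°
V₂ = 23.3 × 0.7314/0.5299 = 32.2 knots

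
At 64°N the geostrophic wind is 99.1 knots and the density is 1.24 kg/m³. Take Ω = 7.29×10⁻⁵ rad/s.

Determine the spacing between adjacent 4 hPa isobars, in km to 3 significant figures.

Coriolis parameter at 64°N:
f = 2Ω sin φ = 2 × 7.29×10⁻⁵ × sin 64° = 1.31×10⁻⁴ s⁻¹
Wind speed in SI: 99.1 knots = 51.0 m/s
Geostrophic balance rearranged: |∂P/∂n| = f ρ V_g
|∂P/∂n| = 1.31×10⁻⁴ × 1.24 × 51.0 = 8.28×10⁻³ Pa/m
Isobar spacing: Δn = ΔP/|∂P/∂n| = 400 Pa / 8.28×10⁻³ Pa/m = 48285 m ≈ 48.3 km

48.3 km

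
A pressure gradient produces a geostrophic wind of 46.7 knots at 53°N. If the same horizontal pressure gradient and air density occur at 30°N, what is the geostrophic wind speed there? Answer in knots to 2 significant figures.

With the same pressure gradient and density, V_g ∝ 1/f ∝ 1/sin φ.
V₂ = V₁ · sin φ₁ / sin φ₂ = 46.7 × sin 53° / sin 30°
V₂ = 46.7 × 0.7986/0.5000 = 75 knots

75 knots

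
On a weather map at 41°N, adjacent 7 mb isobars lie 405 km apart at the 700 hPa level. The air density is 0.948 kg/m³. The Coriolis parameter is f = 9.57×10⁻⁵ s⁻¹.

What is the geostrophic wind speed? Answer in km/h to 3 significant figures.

68.6 km/h

Pressure gradient: |∂P/∂n| = 700 Pa / 405000 m = 1.73×10⁻³ Pa/m
Geostrophic balance (pressure-gradient force = Coriolis force):
V_g = (1/(fρ)) |∂P/∂n| = 1.73×10⁻³ / (9.57×10⁻⁵ × 0.948) = 19.1 m/s
Converting: 19.1 m/s × 3.6 = 68.6 km/h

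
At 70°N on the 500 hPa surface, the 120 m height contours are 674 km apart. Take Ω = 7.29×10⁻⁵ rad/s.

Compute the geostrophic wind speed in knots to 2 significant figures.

Coriolis parameter at 70°N:
f = 2Ω sin φ = 2 × 7.29×10⁻⁵ × sin 70° = 1.37×10⁻⁴ s⁻¹
Height gradient: |∂Z/∂n| = 120 m / 674000 m = 1.78×10⁻⁴
On a pressure surface, geostrophic balance gives V_g = (g/f)|∂Z/∂n|:
V_g = 9.81 × 1.78×10⁻⁴ / 1.37×10⁻⁴ = 12.7 m/s
Converting: 12.7 m/s × 1.944 = 25 knots

25 knots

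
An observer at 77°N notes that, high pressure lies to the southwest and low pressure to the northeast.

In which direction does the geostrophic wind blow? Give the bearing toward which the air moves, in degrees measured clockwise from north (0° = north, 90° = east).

135°

The pressure-gradient force points toward the northeast (bearing 045°).
Geostrophic balance: in the Northern Hemisphere the Coriolis force deflects motion to the right, so the geostrophic wind blows 90° to the right of the pressure-gradient force (low pressure on the left).
Rotating 045° by 90° clockwise gives 135° — the wind blows toward the southeast.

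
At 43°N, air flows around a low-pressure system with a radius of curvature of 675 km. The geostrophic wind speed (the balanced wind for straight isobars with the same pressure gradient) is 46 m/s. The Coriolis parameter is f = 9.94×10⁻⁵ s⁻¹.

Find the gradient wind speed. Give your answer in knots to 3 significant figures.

Around a low, centrifugal force acts outward with Coriolis, so pressure-gradient force balances both:
(1/ρ)|∂P/∂n| = fV + V²/R  →  V² + fR·V − fR·V_g = 0
With fR = 9.94×10⁻⁵ × 675×10³ m = 67.1 m/s:
V = [−fR + √((fR)² + 4 fR V_g)]/2 = [−67.1 + √(67.1² + 4×67.1×46)]/2 = 31.4 m/s
Subgeostrophic (V < V_g = 46 m/s), as expected around a low.
Converting: 31.4 m/s × 1.944 = 60.9 knots

60.9 knots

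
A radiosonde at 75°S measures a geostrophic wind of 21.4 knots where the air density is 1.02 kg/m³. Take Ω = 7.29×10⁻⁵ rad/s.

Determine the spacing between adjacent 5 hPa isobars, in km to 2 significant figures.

320 km

Coriolis parameter at 75°S:
f = 2Ω sin φ = 2 × 7.29×10⁻⁵ × sin 75° = 1.41×10⁻⁴ s⁻¹
Wind speed in SI: 21.4 knots = 11.0 m/s
Geostrophic balance rearranged: |∂P/∂n| = f ρ V_g
|∂P/∂n| = 1.41×10⁻⁴ × 1.02 × 11.0 = 1.58×10⁻³ Pa/m
Isobar spacing: Δn = ΔP/|∂P/∂n| = 500 Pa / 1.58×10⁻³ Pa/m = 316167 m ≈ 320 km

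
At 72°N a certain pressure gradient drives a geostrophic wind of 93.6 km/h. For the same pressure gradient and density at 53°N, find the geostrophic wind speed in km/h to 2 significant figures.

110 km/h

With the same pressure gradient and density, V_g ∝ 1/f ∝ 1/sin φ.
V₂ = V₁ · sin φ₁ / sin φ₂ = 93.6 × sin 72° / sin 53°
V₂ = 93.6 × 0.9511/0.7986 = 110 km/h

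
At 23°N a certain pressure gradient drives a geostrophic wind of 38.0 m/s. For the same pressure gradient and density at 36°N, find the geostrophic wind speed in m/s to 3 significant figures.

With the same pressure gradient and density, V_g ∝ 1/f ∝ 1/sin φ.
V₂ = V₁ · sin φ₁ / sin φ₂ = 38.0 × sin 23° / sin 36°
V₂ = 38.0 × 0.3907/0.5878 = 25.3 m/s

25.3 m/s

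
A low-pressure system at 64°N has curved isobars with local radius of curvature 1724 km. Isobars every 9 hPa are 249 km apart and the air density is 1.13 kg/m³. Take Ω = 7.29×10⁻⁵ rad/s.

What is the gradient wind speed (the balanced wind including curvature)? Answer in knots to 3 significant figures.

43.2 knots

Coriolis parameter at 64°N:
f = 2Ω sin φ = 2 × 7.29×10⁻⁵ × sin 64° = 1.31×10⁻⁴ s⁻¹
Pressure gradient: |∂P/∂n| = 900 Pa / 249000 m = 3.61×10⁻³ Pa/m
Geostrophic speed: V_g = |∂P/∂n|/(fρ) = 3.61×10⁻³/(1.31×10⁻⁴ × 1.13) = 24.4 m/s
Around a low, centrifugal force acts outward with Coriolis, so pressure-gradient force balances both:
(1/ρ)|∂P/∂n| = fV + V²/R  →  V² + fR·V − fR·V_g = 0
With fR = 1.31×10⁻⁴ × 1724×10³ m = 226 m/s:
V = [−fR + √((fR)² + 4 fR V_g)]/2 = [−226 + √(226² + 4×226×24.4)]/2 = 22.2 m/s
Subgeostrophic (V < V_g = 24.4 m/s), as expected around a low.
Converting: 22.2 m/s × 1.944 = 43.2 knots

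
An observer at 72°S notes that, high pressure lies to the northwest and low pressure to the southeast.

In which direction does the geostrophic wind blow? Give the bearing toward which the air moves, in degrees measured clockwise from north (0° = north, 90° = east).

The pressure-gradient force points toward the southeast (bearing 135°).
Geostrophic balance: in the Southern Hemisphere the Coriolis force deflects motion to the left, so the geostrophic wind blows 90° to the left of the pressure-gradient force (low pressure on the right).
Rotating 135° by 90° counterclockwise gives 045° — the wind blows toward the northeast.

045°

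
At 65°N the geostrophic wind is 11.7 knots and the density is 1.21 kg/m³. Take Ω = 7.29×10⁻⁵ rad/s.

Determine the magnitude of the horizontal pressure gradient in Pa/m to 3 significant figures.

Coriolis parameter at 65°N:
f = 2Ω sin φ = 2 × 7.29×10⁻⁵ × sin 65° = 1.32×10⁻⁴ s⁻¹
Wind speed in SI: 11.7 knots = 6.02 m/s
Geostrophic balance rearranged: |∂P/∂n| = f ρ V_g
|∂P/∂n| = 1.32×10⁻⁴ × 1.21 × 6.02 = 9.62×10⁻⁴ Pa/m

9.62×10⁻⁴ Pa/m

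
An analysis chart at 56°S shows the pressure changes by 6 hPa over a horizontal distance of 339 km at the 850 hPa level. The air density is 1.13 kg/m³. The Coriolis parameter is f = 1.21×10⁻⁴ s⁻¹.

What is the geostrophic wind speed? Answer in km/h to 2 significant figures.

47 km/h

Pressure gradient: |∂P/∂n| = 600 Pa / 339000 m = 1.77×10⁻³ Pa/m
Geostrophic balance (pressure-gradient force = Coriolis force):
V_g = (1/(fρ)) |∂P/∂n| = 1.77×10⁻³ / (1.21×10⁻⁴ × 1.13) = 12.9 m/s
Converting: 12.9 m/s × 3.6 = 47 km/h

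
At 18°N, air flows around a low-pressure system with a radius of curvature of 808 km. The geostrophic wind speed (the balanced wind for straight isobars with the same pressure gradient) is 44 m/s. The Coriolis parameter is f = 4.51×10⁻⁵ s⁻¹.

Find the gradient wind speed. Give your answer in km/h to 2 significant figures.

Around a low, centrifugal force acts outward with Coriolis, so pressure-gradient force balances both:
(1/ρ)|∂P/∂n| = fV + V²/R  →  V² + fR·V − fR·V_g = 0
With fR = 4.51×10⁻⁵ × 808×10³ m = 36.4 m/s:
V = [−fR + √((fR)² + 4 fR V_g)]/2 = [−36.4 + √(36.4² + 4×36.4×44)]/2 = 25.8 m/s
Subgeostrophic (V < V_g = 44 m/s), as expected around a low.
Converting: 25.8 m/s × 3.6 = 93 km/h

93 km/h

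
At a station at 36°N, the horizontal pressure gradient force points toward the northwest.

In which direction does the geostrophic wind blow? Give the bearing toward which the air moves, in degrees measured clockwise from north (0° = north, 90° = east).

045°

The pressure-gradient force points toward the northwest (bearing 315°).
Geostrophic balance: in the Northern Hemisphere the Coriolis force deflects motion to the right, so the geostrophic wind blows 90° to the right of the pressure-gradient force (low pressure on the left).
Rotating 315° by 90° clockwise gives 045° — the wind blows toward the northeast.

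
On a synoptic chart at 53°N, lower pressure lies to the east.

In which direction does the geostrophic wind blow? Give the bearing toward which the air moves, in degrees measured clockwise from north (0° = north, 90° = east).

180°

The pressure-gradient force points toward the east (bearing 090°).
Geostrophic balance: in the Northern Hemisphere the Coriolis force deflects motion to the right, so the geostrophic wind blows 90° to the right of the pressure-gradient force (low pressure on the left).
Rotating 090° by 90° clockwise gives 180° — the wind blows toward the south.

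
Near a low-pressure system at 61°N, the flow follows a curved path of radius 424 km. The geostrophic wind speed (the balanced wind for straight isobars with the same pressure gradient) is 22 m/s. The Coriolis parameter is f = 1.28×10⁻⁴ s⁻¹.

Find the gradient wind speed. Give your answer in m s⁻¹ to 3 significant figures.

Around a low, centrifugal force acts outward with Coriolis, so pressure-gradient force balances both:
(1/ρ)|∂P/∂n| = fV + V²/R  →  V² + fR·V − fR·V_g = 0
With fR = 1.28×10⁻⁴ × 424×10³ m = 54.3 m/s:
V = [−fR + √((fR)² + 4 fR V_g)]/2 = [−54.3 + √(54.3² + 4×54.3×22)]/2 = 16.8 m/s
Subgeostrophic (V < V_g = 22 m/s), as expected around a low.

16.8 m s⁻¹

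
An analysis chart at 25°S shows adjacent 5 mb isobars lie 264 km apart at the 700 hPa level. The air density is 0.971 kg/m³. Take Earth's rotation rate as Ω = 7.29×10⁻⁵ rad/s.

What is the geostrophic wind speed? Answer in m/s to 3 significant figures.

Coriolis parameter at 25°S:
f = 2Ω sin φ = 2 × 7.29×10⁻⁵ × sin 25° = 6.16×10⁻⁵ s⁻¹
Pressure gradient: |∂P/∂n| = 500 Pa / 264000 m = 1.89×10⁻³ Pa/m
Geostrophic balance (pressure-gradient force = Coriolis force):
V_g = (1/(fρ)) |∂P/∂n| = 1.89×10⁻³ / (6.16×10⁻⁵ × 0.971) = 31.7 m/s

31.7 m/s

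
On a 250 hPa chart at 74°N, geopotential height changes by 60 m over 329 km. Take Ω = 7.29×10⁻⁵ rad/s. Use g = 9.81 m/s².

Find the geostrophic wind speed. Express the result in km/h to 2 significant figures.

Coriolis parameter at 74°N:
f = 2Ω sin φ = 2 × 7.29×10⁻⁵ × sin 74° = 1.40×10⁻⁴ s⁻¹
Height gradient: |∂Z/∂n| = 60 m / 329000 m = 1.82×10⁻⁴
On a pressure surface, geostrophic balance gives V_g = (g/f)|∂Z/∂n|:
V_g = 9.81 × 1.82×10⁻⁴ / 1.40×10⁻⁴ = 12.8 m/s
Converting: 12.8 m/s × 3.6 = 46 km/h

46 km/h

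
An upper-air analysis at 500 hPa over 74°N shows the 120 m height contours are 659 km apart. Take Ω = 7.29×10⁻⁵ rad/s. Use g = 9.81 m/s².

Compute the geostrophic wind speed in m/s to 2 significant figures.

Coriolis parameter at 74°N:
f = 2Ω sin φ = 2 × 7.29×10⁻⁵ × sin 74° = 1.40×10⁻⁴ s⁻¹
Height gradient: |∂Z/∂n| = 120 m / 659000 m = 1.82×10⁻⁴
On a pressure surface, geostrophic balance gives V_g = (g/f)|∂Z/∂n|:
V_g = 9.81 × 1.82×10⁻⁴ / 1.40×10⁻⁴ = 12.7 m/s

13 m/s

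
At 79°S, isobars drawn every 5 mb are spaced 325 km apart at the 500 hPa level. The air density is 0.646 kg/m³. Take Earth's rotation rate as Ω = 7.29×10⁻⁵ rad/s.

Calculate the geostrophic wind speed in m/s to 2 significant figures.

Coriolis parameter at 79°S:
f = 2Ω sin φ = 2 × 7.29×10⁻⁵ × sin 79° = 1.43×10⁻⁴ s⁻¹
Pressure gradient: |∂P/∂n| = 500 Pa / 325000 m = 1.54×10⁻³ Pa/m
Geostrophic balance (pressure-gradient force = Coriolis force):
V_g = (1/(fρ)) |∂P/∂n| = 1.54×10⁻³ / (1.43×10⁻⁴ × 0.646) = 16.6 m/s

17 m/s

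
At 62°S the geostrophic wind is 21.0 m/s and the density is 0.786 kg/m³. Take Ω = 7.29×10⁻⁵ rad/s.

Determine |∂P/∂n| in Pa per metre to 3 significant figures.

Coriolis parameter at 62°S:
f = 2Ω sin φ = 2 × 7.29×10⁻⁵ × sin 62° = 1.29×10⁻⁴ s⁻¹
Geostrophic balance rearranged: |∂P/∂n| = f ρ V_g
|∂P/∂n| = 1.29×10⁻⁴ × 0.786 × 21.0 = 2.12×10⁻³ Pa/m

2.12×10⁻³ Pa/m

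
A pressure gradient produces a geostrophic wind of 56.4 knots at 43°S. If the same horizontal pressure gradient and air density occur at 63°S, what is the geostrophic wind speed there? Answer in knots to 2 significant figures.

43 knots

With the same pressure gradient and density, V_g ∝ 1/f ∝ 1/sin φ.
V₂ = V₁ · sin φ₁ / sin φ₂ = 56.4 × sin 43° / sin 63°
V₂ = 56.4 × 0.6820/0.8910 = 43 knots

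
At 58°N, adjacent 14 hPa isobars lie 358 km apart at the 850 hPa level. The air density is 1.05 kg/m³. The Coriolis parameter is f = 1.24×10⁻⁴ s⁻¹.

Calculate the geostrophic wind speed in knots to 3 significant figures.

Pressure gradient: |∂P/∂n| = 1400 Pa / 358000 m = 3.91×10⁻³ Pa/m
Geostrophic balance (pressure-gradient force = Coriolis force):
V_g = (1/(fρ)) |∂P/∂n| = 3.91×10⁻³ / (1.24×10⁻⁴ × 1.05) = 30.0 m/s
Converting: 30.0 m/s × 1.944 = 58.4 knots

58.4 knots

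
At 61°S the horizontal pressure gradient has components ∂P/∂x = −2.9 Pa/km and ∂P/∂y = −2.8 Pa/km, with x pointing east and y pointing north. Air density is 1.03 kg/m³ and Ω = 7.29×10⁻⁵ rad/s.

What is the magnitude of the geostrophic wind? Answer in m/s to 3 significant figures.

Coriolis parameter at 61°S:
f = 2Ω sin φ = 2 × 7.29×10⁻⁵ × sin 61° = 1.28×10⁻⁴ s⁻¹
In the Southern Hemisphere f is negative: f = −1.28×10⁻⁴ s⁻¹.
Component geostrophic relations (x east, y north):
u_g = −(1/(fρ)) ∂P/∂y,  v_g = (1/(fρ)) ∂P/∂x
u_g = −(−2.8×10⁻³)/(−1.28×10⁻⁴ × 1.03) = −21.3 m/s;  v_g = (−2.9×10⁻³)/(−1.28×10⁻⁴ × 1.03) = 22.1 m/s
|V_g| = √(u_g² + v_g²) = 30.7 m/s

30.7 m/s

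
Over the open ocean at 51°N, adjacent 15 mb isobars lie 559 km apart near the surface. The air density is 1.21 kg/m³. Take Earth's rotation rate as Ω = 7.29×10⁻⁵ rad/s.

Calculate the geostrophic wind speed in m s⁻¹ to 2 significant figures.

Coriolis parameter at 51°N:
f = 2Ω sin φ = 2 × 7.29×10⁻⁵ × sin 51° = 1.13×10⁻⁴ s⁻¹
Pressure gradient: |∂P/∂n| = 1500 Pa / 559000 m = 2.68×10⁻³ Pa/m
Geostrophic balance (pressure-gradient force = Coriolis force):
V_g = (1/(fρ)) |∂P/∂n| = 2.68×10⁻³ / (1.13×10⁻⁴ × 1.21) = 19.6 m/s

20 m s⁻¹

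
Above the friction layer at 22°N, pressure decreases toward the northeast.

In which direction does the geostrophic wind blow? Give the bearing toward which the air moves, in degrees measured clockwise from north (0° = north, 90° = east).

135°

The pressure-gradient force points toward the northeast (bearing 045°).
Geostrophic balance: in the Northern Hemisphere the Coriolis force deflects motion to the right, so the geostrophic wind blows 90° to the right of the pressure-gradient force (low pressure on the left).
Rotating 045° by 90° clockwise gives 135° — the wind blows toward the southeast.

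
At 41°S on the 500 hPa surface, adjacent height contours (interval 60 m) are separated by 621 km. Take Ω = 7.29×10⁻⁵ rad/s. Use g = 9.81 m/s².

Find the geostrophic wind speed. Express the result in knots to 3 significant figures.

19.3 knots

Coriolis parameter at 41°S:
f = 2Ω sin φ = 2 × 7.29×10⁻⁵ × sin 41° = 9.57×10⁻⁵ s⁻¹
Height gradient: |∂Z/∂n| = 60 m / 621000 m = 9.66×10⁻⁵
On a pressure surface, geostrophic balance gives V_g = (g/f)|∂Z/∂n|:
V_g = 9.81 × 9.66×10⁻⁵ / 9.57×10⁻⁵ = 9.91 m/s
Converting: 9.91 m/s × 1.944 = 19.3 knots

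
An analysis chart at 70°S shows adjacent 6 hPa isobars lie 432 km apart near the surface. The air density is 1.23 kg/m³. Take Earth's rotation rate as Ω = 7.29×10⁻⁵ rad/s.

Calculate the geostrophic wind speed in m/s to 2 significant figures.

8.2 m/s

Coriolis parameter at 70°S:
f = 2Ω sin φ = 2 × 7.29×10⁻⁵ × sin 70° = 1.37×10⁻⁴ s⁻¹
Pressure gradient: |∂P/∂n| = 600 Pa / 432000 m = 1.39×10⁻³ Pa/m
Geostrophic balance (pressure-gradient force = Coriolis force):
V_g = (1/(fρ)) |∂P/∂n| = 1.39×10⁻³ / (1.37×10⁻⁴ × 1.23) = 8.24 m/s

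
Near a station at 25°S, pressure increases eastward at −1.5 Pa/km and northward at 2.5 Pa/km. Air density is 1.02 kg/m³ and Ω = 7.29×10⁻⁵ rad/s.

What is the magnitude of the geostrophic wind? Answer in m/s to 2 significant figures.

46 m/s

Coriolis parameter at 25°S:
f = 2Ω sin φ = 2 × 7.29×10⁻⁵ × sin 25° = 6.16×10⁻⁵ s⁻¹
In the Southern Hemisphere f is negative: f = −6.16×10⁻⁵ s⁻¹.
Component geostrophic relations (x east, y north):
u_g = −(1/(fρ)) ∂P/∂y,  v_g = (1/(fρ)) ∂P/∂x
u_g = −(2.5×10⁻³)/(−6.16×10⁻⁵ × 1.02) = 39.8 m/s;  v_g = (−1.5×10⁻³)/(−6.16×10⁻⁵ × 1.02) = 23.9 m/s
|V_g| = √(u_g² + v_g²) = 46.4 m/s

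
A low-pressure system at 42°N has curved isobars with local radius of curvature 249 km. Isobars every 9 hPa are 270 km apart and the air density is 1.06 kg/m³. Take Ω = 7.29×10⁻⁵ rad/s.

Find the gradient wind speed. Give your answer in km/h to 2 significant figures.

66 km/h

Coriolis parameter at 42°N:
f = 2Ω sin φ = 2 × 7.29×10⁻⁵ × sin 42° = 9.76×10⁻⁵ s⁻¹
Pressure gradient: |∂P/∂n| = 900 Pa / 270000 m = 3.33×10⁻³ Pa/m
Geostrophic speed: V_g = |∂P/∂n|/(fρ) = 3.33×10⁻³/(9.76×10⁻⁵ × 1.06) = 32.2 m/s
Around a low, centrifugal force acts outward with Coriolis, so pressure-gradient force balances both:
(1/ρ)|∂P/∂n| = fV + V²/R  →  V² + fR·V − fR·V_g = 0
With fR = 9.76×10⁻⁵ × 249×10³ m = 24.3 m/s:
V = [−fR + √((fR)² + 4 fR V_g)]/2 = [−24.3 + √(24.3² + 4×24.3×32.2)]/2 = 18.4 m/s
Subgeostrophic (V < V_g = 32.2 m/s), as expected around a low.
Converting: 18.4 m/s × 3.6 = 66 km/h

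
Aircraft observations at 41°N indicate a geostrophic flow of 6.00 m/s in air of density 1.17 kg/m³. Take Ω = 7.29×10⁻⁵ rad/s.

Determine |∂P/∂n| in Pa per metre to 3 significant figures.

Coriolis parameter at 41°N:
f = 2Ω sin φ = 2 × 7.29×10⁻⁵ × sin 41° = 9.57×10⁻⁵ s⁻¹
Geostrophic balance rearranged: |∂P/∂n| = f ρ V_g
|∂P/∂n| = 9.57×10⁻⁵ × 1.17 × 6.00 = 6.71×10⁻⁴ Pa/m

6.71×10⁻⁴ Pa/m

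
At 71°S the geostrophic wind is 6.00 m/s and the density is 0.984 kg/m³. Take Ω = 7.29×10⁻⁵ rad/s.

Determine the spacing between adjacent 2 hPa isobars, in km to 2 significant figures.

250 km

Coriolis parameter at 71°S:
f = 2Ω sin φ = 2 × 7.29×10⁻⁵ × sin 71° = 1.38×10⁻⁴ s⁻¹
Geostrophic balance rearranged: |∂P/∂n| = f ρ V_g
|∂P/∂n| = 1.38×10⁻⁴ × 0.984 × 6.00 = 8.14×10⁻⁴ Pa/m
Isobar spacing: Δn = ΔP/|∂P/∂n| = 200 Pa / 8.14×10⁻⁴ Pa/m = 245729 m ≈ 250 km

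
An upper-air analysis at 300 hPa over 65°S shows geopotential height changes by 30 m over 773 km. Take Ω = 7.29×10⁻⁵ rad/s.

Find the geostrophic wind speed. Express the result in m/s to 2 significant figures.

Coriolis parameter at 65°S:
f = 2Ω sin φ = 2 × 7.29×10⁻⁵ × sin 65° = 1.32×10⁻⁴ s⁻¹
Height gradient: |∂Z/∂n| = 30 m / 773000 m = 3.88×10⁻⁵
On a pressure surface, geostrophic balance gives V_g = (g/f)|∂Z/∂n|:
V_g = 9.81 × 3.88×10⁻⁵ / 1.32×10⁻⁴ = 2.88 m/s

2.9 m/s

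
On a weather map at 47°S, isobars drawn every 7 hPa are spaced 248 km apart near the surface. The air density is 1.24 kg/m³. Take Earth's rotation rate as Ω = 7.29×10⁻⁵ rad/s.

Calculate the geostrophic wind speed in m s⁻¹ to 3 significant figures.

Coriolis parameter at 47°S:
f = 2Ω sin φ = 2 × 7.29×10⁻⁵ × sin 47° = 1.07×10⁻⁴ s⁻¹
Pressure gradient: |∂P/∂n| = 700 Pa / 248000 m = 2.82×10⁻³ Pa/m
Geostrophic balance (pressure-gradient force = Coriolis force):
V_g = (1/(fρ)) |∂P/∂n| = 2.82×10⁻³ / (1.07×10⁻⁴ × 1.24) = 21.3 m/s

21.3 m s⁻¹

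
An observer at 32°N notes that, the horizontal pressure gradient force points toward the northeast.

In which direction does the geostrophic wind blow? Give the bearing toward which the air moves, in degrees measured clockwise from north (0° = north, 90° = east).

135°

The pressure-gradient force points toward the northeast (bearing 045°).
Geostrophic balance: in the Northern Hemisphere the Coriolis force deflects motion to the right, so the geostrophic wind blows 90° to the right of the pressure-gradient force (low pressure on the left).
Rotating 045° by 90° clockwise gives 135° — the wind blows toward the southeast.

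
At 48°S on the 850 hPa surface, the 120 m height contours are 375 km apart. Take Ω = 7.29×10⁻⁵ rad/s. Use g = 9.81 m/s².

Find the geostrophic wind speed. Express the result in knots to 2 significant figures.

56 knots

Coriolis parameter at 48°S:
f = 2Ω sin φ = 2 × 7.29×10⁻⁵ × sin 48° = 1.08×10⁻⁴ s⁻¹
Height gradient: |∂Z/∂n| = 120 m / 375000 m = 3.20×10⁻⁴
On a pressure surface, geostrophic balance gives V_g = (g/f)|∂Z/∂n|:
V_g = 9.81 × 3.20×10⁻⁴ / 1.08×10⁻⁴ = 29.0 m/s
Converting: 29.0 m/s × 1.944 = 56 knots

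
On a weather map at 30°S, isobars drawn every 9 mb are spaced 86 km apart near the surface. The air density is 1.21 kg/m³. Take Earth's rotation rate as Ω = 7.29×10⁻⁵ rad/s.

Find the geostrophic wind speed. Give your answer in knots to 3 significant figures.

Coriolis parameter at 30°S:
f = 2Ω sin φ = 2 × 7.29×10⁻⁵ × sin 30° = 7.29×10⁻⁵ s⁻¹
Pressure gradient: |∂P/∂n| = 900 Pa / 86000 m = 1.05×10⁻² Pa/m
Geostrophic balance (pressure-gradient force = Coriolis force):
V_g = (1/(fρ)) |∂P/∂n| = 1.05×10⁻² / (7.29×10⁻⁵ × 1.21) = 119 m/s
Converting: 119 m/s × 1.944 = 231 knots

231 knots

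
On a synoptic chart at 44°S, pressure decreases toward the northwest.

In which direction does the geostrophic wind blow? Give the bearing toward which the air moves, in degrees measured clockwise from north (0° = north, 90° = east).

225°

The pressure-gradient force points toward the northwest (bearing 315°).
Geostrophic balance: in the Southern Hemisphere the Coriolis force deflects motion to the left, so the geostrophic wind blows 90° to the left of the pressure-gradient force (low pressure on the right).
Rotating 315° by 90° counterclockwise gives 225° — the wind blows toward the southwest.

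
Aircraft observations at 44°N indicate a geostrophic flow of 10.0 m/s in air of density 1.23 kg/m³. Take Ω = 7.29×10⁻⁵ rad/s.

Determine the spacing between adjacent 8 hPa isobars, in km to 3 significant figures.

642 km

Coriolis parameter at 44°N:
f = 2Ω sin φ = 2 × 7.29×10⁻⁵ × sin 44° = 1.01×10⁻⁴ s⁻¹
Geostrophic balance rearranged: |∂P/∂n| = f ρ V_g
|∂P/∂n| = 1.01×10⁻⁴ × 1.23 × 10.0 = 1.25×10⁻³ Pa/m
Isobar spacing: Δn = ΔP/|∂P/∂n| = 800 Pa / 1.25×10⁻³ Pa/m = 642179 m ≈ 642 km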